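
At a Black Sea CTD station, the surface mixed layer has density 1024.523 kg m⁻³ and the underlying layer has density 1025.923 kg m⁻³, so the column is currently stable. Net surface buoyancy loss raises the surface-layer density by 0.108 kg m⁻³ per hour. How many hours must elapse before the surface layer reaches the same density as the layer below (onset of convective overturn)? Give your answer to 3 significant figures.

Density deficit of the surface layer: 1025.923 − 1024.523 = 1.4 kg m⁻³.
Required change = 1.4 / 0.108 = 13.0 hours.

13.0 hours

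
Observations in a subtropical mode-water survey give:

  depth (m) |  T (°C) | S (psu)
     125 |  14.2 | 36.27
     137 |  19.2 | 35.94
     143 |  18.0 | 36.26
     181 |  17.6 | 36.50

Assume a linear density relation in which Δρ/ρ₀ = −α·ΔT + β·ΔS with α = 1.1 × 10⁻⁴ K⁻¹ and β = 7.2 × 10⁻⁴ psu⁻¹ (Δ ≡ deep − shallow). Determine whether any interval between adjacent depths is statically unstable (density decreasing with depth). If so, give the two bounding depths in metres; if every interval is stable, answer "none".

Evaluate Δρ/ρ₀ = −αΔT + βΔS across each adjacent pair:
  125–137 m: −αΔT+βΔS = −(1.1 × 10⁻⁴)(+5.0)+(7.2 × 10⁻⁴)(-0.33) = -7.9 × 10⁻⁴ → UNSTABLE
  137–143 m: −αΔT+βΔS = −(1.1 × 10⁻⁴)(-1.2)+(7.2 × 10⁻⁴)(+0.32) = 3.6 × 10⁻⁴ → stable
  143–181 m: −αΔT+βΔS = −(1.1 × 10⁻⁴)(-0.4)+(7.2 × 10⁻⁴)(+0.24) = 2.2 × 10⁻⁴ → stable
The 125–137 m interval has Δρ < 0: lighter water underlies denser water.

125–137 m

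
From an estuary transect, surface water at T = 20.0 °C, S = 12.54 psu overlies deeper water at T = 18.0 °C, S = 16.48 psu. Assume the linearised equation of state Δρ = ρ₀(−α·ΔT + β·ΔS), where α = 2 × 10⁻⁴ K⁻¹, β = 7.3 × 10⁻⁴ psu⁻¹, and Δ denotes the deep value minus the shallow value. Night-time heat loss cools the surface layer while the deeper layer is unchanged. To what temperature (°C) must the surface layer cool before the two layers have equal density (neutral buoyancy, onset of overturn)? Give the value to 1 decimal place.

3.6 °C

Neutral buoyancy requires Δρ = 0, i.e. −α(T_deep − T_surf′) + β(S_deep − S_surf) = 0.
T_surf′ = T_deep − (β/α)·ΔS = 18.0 − (7.3 × 10⁻⁴/2 × 10⁻⁴)·(+3.94) = 3.619 °C.
Cooling required: 20.0 − (3.619) = 16.381 °C.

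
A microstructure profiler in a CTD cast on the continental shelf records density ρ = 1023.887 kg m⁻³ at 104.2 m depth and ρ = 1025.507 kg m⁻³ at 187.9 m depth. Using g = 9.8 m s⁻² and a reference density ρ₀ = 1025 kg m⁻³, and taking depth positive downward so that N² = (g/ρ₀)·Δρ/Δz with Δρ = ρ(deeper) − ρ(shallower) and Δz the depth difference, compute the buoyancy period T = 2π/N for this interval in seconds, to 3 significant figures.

462 s

Δρ = 1025.507 − 1023.887 = 1.620 kg m⁻³ over Δz = 187.9 − 104.2 = 83.7 m.
N² = (9.8/1025) × (1.620/83.7) = 1.8505 × 10⁻⁴ s⁻².
N = √(1.8505 × 10⁻⁴) = 0.013603 rad s⁻¹, so T = 2π/N = 461.90 s ≈ 462 s.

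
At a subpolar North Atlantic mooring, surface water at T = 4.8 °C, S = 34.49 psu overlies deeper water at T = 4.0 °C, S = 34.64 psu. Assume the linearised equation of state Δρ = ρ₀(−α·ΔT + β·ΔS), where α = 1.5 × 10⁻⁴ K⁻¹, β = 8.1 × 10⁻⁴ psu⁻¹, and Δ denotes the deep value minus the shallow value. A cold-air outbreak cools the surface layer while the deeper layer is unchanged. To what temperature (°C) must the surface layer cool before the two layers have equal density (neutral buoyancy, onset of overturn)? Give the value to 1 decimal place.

Neutral buoyancy requires Δρ = 0, i.e. −α(T_deep − T_surf′) + β(S_deep − S_surf) = 0.
T_surf′ = T_deep − (β/α)·ΔS = 4.0 − (8.1 × 10⁻⁴/1.5 × 10⁻⁴)·(+0.15) = 3.190 °C.
Cooling required: 4.8 − (3.190) = 1.610 °C.

3.2 °C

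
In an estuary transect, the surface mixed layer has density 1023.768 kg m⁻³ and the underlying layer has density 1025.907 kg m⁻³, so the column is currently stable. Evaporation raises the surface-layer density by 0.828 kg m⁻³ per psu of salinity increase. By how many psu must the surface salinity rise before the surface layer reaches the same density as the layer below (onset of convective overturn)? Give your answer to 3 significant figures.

Density deficit of the surface layer: 1025.907 − 1023.768 = 2.139 kg m⁻³.
Required change = 2.139 / 0.828 = 2.58 psu.

2.58 psu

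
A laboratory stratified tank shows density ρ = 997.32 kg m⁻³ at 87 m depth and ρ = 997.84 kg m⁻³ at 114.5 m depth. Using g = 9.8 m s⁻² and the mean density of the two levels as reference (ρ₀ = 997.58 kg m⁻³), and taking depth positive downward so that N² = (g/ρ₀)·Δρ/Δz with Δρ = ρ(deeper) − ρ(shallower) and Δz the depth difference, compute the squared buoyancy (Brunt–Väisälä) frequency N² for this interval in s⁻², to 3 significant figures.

Δρ = 997.84 − 997.32 = 0.52 kg m⁻³ over Δz = 114.5 − 87 = 27.5 m.
N² = (9.8/997.58) × (0.52/27.5) = 1.8576 × 10⁻⁴ s⁻² ≈ 1.86 × 10⁻⁴ s⁻².
Since Δρ > 0 the layer is stably stratified.

1.86 × 10⁻⁴ s⁻²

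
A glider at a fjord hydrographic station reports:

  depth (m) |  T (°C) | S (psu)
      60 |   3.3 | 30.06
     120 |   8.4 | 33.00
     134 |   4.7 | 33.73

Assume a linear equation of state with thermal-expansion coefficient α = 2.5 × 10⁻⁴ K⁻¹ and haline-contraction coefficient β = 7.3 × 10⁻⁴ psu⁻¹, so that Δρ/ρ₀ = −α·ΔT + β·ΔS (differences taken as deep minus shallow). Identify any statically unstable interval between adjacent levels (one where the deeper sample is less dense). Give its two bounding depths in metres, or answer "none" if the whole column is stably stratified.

none

Evaluate Δρ/ρ₀ = −αΔT + βΔS across each adjacent pair:
  60–120 m: −αΔT+βΔS = −(2.5 × 10⁻⁴)(+5.1)+(7.3 × 10⁻⁴)(+2.94) = 8.7 × 10⁻⁴ → stable
  120–134 m: −αΔT+βΔS = −(2.5 × 10⁻⁴)(-3.7)+(7.3 × 10⁻⁴)(+0.73) = 1.5 × 10⁻³ → stable
Every interval has Δρ > 0: the column is stably stratified throughout.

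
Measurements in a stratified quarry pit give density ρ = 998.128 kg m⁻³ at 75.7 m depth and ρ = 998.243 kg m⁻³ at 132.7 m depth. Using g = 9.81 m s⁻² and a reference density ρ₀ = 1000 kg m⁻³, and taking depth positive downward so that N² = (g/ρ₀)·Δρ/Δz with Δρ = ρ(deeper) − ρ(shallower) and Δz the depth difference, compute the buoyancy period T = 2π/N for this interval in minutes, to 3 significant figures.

23.5 min

Δρ = 998.243 − 998.128 = 0.115 kg m⁻³ over Δz = 132.7 − 75.7 = 57 m.
N² = (9.81/1000) × (0.115/57) = 1.9792 × 10⁻⁵ s⁻².
N = √(1.9792 × 10⁻⁵) = 4.4488 × 10⁻³ rad s⁻¹, so T = 2π/N = 1.4123 × 10³ s = 23.538 min ≈ 23.5 min.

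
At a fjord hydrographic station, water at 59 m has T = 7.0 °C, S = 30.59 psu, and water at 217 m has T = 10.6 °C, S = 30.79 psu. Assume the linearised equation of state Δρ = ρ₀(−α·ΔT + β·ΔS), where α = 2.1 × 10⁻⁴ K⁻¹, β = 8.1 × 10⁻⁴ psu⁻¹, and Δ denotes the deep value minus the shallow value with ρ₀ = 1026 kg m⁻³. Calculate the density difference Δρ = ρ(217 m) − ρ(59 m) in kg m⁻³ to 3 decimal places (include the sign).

ΔT = +3.6 K, ΔS = +0.20 psu (deep − shallow).
Δρ/ρ₀ = −(2.1 × 10⁻⁴)(+3.6) + (8.1 × 10⁻⁴)(+0.20) = -5.94 × 10⁻⁴.
Δρ = 1026 × (-5.94 × 10⁻⁴) = -0.609 kg m⁻³.
Negative Δρ: lighter below, statically unstable.

-0.609 kg m⁻³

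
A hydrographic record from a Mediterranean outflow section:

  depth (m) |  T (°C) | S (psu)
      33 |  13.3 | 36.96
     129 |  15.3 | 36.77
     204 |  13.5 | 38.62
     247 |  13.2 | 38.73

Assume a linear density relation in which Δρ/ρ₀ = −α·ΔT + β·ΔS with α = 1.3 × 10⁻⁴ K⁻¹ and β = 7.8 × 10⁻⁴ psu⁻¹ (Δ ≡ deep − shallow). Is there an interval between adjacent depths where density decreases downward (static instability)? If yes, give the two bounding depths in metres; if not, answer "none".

33–129 m

Evaluate Δρ/ρ₀ = −αΔT + βΔS across each adjacent pair:
  33–129 m: −αΔT+βΔS = −(1.3 × 10⁻⁴)(+2.0)+(7.8 × 10⁻⁴)(-0.19) = -4.1 × 10⁻⁴ → UNSTABLE
  129–204 m: −αΔT+βΔS = −(1.3 × 10⁻⁴)(-1.8)+(7.8 × 10⁻⁴)(+1.85) = 1.7 × 10⁻³ → stable
  204–247 m: −αΔT+βΔS = −(1.3 × 10⁻⁴)(-0.3)+(7.8 × 10⁻⁴)(+0.11) = 1.2 × 10⁻⁴ → stable
The 33–129 m interval has Δρ < 0: lighter water underlies denser water.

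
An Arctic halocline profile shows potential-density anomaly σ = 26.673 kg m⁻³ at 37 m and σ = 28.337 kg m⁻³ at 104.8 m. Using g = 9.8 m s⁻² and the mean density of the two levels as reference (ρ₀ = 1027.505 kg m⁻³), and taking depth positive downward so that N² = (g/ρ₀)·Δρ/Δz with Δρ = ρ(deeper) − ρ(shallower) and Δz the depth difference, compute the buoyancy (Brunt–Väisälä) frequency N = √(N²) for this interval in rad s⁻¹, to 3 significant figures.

0.0153 rad s⁻¹

Δρ = 1028.337 − 1026.673 = 1.664 kg m⁻³ over Δz = 104.8 − 37 = 67.8 m.
N² = (9.8/1027.505) × (1.664/67.8) = 2.3408 × 10⁻⁴ s⁻².
N = √(2.3408 × 10⁻⁴) = 0.015300 rad s⁻¹ ≈ 0.0153 rad s⁻¹.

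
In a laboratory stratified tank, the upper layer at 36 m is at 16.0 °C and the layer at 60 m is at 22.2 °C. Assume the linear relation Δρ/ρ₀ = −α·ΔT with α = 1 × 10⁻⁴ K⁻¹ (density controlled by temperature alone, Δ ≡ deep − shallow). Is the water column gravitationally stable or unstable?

unstable

ΔT = 22.2 − 16.0 = +6.2 K, so Δρ/ρ₀ = −αΔT = -6.20 × 10⁻⁴.
Δρ/ρ₀ < 0, so Δρ < 0: deeper water is lighter → statically unstable; the column would overturn.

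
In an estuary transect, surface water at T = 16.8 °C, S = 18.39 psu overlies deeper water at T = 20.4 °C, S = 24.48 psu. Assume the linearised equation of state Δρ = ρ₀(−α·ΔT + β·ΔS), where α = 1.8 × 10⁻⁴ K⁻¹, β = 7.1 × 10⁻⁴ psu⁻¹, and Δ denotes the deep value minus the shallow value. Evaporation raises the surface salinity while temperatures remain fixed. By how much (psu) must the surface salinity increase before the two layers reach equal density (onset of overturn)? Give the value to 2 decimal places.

Neutral buoyancy requires −α(T_deep − T_surf) + β(S_deep − S_surf′) = 0.
S_surf′ = S_deep − (α/β)·ΔT = 24.48 − (1.8 × 10⁻⁴/7.1 × 10⁻⁴)·(+3.6) = 23.5673 psu.
Increase required: 23.5673 − 18.39 = 5.1773 psu.

5.18 psu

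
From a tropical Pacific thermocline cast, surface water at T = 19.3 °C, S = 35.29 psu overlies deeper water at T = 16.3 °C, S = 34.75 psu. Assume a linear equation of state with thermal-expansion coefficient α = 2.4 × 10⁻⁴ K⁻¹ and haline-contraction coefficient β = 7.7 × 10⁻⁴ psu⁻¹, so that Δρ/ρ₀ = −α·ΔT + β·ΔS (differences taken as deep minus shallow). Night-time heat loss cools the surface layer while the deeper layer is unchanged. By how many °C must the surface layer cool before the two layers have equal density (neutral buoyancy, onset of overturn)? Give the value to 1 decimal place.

1.3 °C

Neutral buoyancy requires Δρ = 0, i.e. −α(T_deep − T_surf′) + β(S_deep − S_surf) = 0.
T_surf′ = T_deep − (β/α)·ΔS = 16.3 − (7.7 × 10⁻⁴/2.4 × 10⁻⁴)·(-0.54) = 18.032 °C.
Cooling required: 19.3 − (18.032) = 1.268 °C.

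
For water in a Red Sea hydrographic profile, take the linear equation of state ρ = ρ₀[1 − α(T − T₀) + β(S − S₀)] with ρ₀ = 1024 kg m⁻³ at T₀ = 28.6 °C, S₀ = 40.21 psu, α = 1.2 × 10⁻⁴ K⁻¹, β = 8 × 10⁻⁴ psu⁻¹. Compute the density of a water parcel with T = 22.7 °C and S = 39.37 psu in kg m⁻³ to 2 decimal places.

T − T₀ = -5.9 K, S − S₀ = -0.84 psu.
Bracket = 1 − α·(-5.9) + β·(-0.84) = 1 + (3.60 × 10⁻⁵) = 1.0000360.
ρ = 1024 × 1.0000360 = 1024.04 kg m⁻³.

1024.04 kg m⁻³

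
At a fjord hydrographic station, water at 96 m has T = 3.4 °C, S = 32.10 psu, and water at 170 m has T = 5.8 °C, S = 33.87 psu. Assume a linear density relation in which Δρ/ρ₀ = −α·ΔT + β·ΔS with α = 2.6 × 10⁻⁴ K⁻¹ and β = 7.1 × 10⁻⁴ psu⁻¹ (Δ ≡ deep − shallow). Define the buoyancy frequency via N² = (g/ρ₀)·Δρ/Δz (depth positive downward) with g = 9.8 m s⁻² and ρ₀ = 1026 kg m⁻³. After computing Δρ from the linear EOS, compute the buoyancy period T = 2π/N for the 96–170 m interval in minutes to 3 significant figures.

11.4 min

ΔT = +2.4 K, ΔS = +1.77 psu (deep − shallow).
Δρ/ρ₀ = −αΔT + βΔS = -6.24 × 10⁻⁴ + 1.2567 × 10⁻³ = 6.327 × 10⁻⁴, so Δρ ≈ 0.6492 kg m⁻³.
N² = (g/ρ₀)·Δρ/Δz = g·(Δρ/ρ₀)/Δz = 9.8 × 6.327 × 10⁻⁴ / 74 = 8.3790 × 10⁻⁵ s⁻².
N = √(8.3790 × 10⁻⁵) = 9.1537 × 10⁻³ rad s⁻¹ → T = 2π/N = 686.41 s = 11.440 min ≈ 11.4 min.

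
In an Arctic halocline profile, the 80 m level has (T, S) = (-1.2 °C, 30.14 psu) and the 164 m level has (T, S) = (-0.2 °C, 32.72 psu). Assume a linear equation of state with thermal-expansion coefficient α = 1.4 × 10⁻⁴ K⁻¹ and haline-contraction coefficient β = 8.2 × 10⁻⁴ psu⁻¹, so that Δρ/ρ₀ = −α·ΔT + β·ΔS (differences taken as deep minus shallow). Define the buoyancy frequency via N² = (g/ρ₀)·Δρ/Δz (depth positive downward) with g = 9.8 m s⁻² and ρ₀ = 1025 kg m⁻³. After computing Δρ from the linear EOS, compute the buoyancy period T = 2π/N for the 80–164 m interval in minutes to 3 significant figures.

6.90 min

ΔT = +1.0 K, ΔS = +2.58 psu (deep − shallow).
Δρ/ρ₀ = −αΔT + βΔS = -1.40 × 10⁻⁴ + 2.1156 × 10⁻³ = 1.9756 × 10⁻³, so Δρ ≈ 2.025 kg m⁻³.
N² = (g/ρ₀)·Δρ/Δz = g·(Δρ/ρ₀)/Δz = 9.8 × 1.9756 × 10⁻³ / 84 = 2.3049 × 10⁻⁴ s⁻².
N = √(2.3049 × 10⁻⁴) = 0.015182 rad s⁻¹ → T = 2π/N = 413.86 s = 6.8977 min ≈ 6.90 min.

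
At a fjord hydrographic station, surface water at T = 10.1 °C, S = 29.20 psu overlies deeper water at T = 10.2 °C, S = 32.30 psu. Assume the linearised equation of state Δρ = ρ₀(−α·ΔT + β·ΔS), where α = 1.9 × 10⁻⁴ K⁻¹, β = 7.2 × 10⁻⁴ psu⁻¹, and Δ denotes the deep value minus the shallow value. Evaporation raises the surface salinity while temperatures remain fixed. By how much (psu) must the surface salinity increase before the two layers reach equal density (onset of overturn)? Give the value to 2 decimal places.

Neutral buoyancy requires −α(T_deep − T_surf) + β(S_deep − S_surf′) = 0.
S_surf′ = S_deep − (α/β)·ΔT = 32.30 − (1.9 × 10⁻⁴/7.2 × 10⁻⁴)·(+0.1) = 32.2736 psu.
Increase required: 32.2736 − 29.20 = 3.0736 psu.

3.07 psu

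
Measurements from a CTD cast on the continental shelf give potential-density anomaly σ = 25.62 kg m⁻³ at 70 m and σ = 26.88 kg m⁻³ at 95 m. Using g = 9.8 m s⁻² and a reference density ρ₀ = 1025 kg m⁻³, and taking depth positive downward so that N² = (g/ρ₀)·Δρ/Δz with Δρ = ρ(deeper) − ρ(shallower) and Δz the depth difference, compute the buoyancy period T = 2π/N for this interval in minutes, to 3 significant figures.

4.77 min

Δρ = 1026.88 − 1025.62 = 1.26 kg m⁻³ over Δz = 95 − 70 = 25 m.
N² = (9.8/1025) × (1.26/25) = 4.8187 × 10⁻⁴ s⁻².
N = √(4.8187 × 10⁻⁴) = 0.021952 rad s⁻¹, so T = 2π/N = 286.22 s = 4.7703 min ≈ 4.77 min.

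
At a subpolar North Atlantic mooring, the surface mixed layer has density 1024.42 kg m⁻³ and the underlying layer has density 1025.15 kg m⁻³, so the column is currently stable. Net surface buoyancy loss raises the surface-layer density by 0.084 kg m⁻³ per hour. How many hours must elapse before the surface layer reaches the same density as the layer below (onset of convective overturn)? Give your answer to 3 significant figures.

Density deficit of the surface layer: 1025.15 − 1024.42 = 0.73 kg m⁻³.
Required change = 0.73 / 0.084 = 8.69 hours.

8.69 hours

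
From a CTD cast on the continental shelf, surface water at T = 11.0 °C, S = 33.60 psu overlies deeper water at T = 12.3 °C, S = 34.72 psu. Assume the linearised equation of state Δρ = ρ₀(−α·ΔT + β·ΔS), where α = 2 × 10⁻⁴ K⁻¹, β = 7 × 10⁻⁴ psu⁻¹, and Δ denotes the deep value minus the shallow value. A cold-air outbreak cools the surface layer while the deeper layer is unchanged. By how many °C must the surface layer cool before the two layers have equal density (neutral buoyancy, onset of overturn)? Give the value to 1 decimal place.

2.6 °C

Neutral buoyancy requires Δρ = 0, i.e. −α(T_deep − T_surf′) + β(S_deep − S_surf) = 0.
T_surf′ = T_deep − (β/α)·ΔS = 12.3 − (7 × 10⁻⁴/2 × 10⁻⁴)·(+1.12) = 8.380 °C.
Cooling required: 11.0 − (8.380) = 2.620 °C.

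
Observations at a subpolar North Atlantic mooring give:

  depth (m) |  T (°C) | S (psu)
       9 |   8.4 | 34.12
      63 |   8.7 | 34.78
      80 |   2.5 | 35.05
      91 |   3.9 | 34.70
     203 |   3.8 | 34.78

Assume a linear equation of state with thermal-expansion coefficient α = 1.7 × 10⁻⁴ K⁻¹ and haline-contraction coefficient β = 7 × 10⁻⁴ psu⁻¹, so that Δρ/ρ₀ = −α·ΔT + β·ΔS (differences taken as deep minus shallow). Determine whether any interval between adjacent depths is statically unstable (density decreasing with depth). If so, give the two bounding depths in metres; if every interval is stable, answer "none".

80–91 m

Evaluate Δρ/ρ₀ = −αΔT + βΔS across each adjacent pair:
  9–63 m: −αΔT+βΔS = −(1.7 × 10⁻⁴)(+0.3)+(7 × 10⁻⁴)(+0.66) = 4.1 × 10⁻⁴ → stable
  63–80 m: −αΔT+βΔS = −(1.7 × 10⁻⁴)(-6.2)+(7 × 10⁻⁴)(+0.27) = 1.2 × 10⁻³ → stable
  80–91 m: −αΔT+βΔS = −(1.7 × 10⁻⁴)(+1.4)+(7 × 10⁻⁴)(-0.35) = -4.8 × 10⁻⁴ → UNSTABLE
  91–203 m: −αΔT+βΔS = −(1.7 × 10⁻⁴)(-0.1)+(7 × 10⁻⁴)(+0.08) = 7.3 × 10⁻⁵ → stable
The 80–91 m interval has Δρ < 0: lighter water underlies denser water.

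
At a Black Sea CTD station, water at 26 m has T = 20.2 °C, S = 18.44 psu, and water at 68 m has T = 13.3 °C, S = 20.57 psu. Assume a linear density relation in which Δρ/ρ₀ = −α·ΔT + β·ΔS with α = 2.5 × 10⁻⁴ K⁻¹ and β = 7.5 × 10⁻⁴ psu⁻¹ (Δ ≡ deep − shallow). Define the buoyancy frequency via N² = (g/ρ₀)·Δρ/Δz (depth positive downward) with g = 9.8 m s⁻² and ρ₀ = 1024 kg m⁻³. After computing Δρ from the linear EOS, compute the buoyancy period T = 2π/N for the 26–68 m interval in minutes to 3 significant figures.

3.76 min

ΔT = -6.9 K, ΔS = +2.13 psu (deep − shallow).
Δρ/ρ₀ = −αΔT + βΔS = 1.725 × 10⁻³ + 1.5975 × 10⁻³ = 3.3225 × 10⁻³, so Δρ ≈ 3.402 kg m⁻³.
N² = (g/ρ₀)·Δρ/Δz = g·(Δρ/ρ₀)/Δz = 9.8 × 3.3225 × 10⁻³ / 42 = 7.7525 × 10⁻⁴ s⁻².
N = √(7.7525 × 10⁻⁴) = 0.027843 rad s⁻¹ → T = 2π/N = 225.66 s = 3.7610 min ≈ 3.76 min.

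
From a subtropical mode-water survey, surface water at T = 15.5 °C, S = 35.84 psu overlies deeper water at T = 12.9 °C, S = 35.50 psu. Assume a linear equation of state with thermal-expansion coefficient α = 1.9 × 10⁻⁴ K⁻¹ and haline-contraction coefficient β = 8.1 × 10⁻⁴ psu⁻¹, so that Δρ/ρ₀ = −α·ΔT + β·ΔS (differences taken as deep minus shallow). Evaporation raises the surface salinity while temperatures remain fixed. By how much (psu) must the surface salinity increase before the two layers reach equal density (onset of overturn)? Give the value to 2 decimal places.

Neutral buoyancy requires −α(T_deep − T_surf) + β(S_deep − S_surf′) = 0.
S_surf′ = S_deep − (α/β)·ΔT = 35.50 − (1.9 × 10⁻⁴/8.1 × 10⁻⁴)·(-2.6) = 36.1099 psu.
Increase required: 36.1099 − 35.84 = 0.2699 psu.

0.27 psu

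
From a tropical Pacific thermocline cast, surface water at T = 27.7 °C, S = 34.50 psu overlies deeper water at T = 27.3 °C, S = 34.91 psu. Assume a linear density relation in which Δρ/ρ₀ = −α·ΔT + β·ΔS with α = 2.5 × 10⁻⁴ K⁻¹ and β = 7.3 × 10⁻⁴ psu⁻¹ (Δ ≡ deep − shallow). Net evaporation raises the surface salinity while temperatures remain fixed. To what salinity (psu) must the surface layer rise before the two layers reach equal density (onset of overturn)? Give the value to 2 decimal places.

Neutral buoyancy requires −α(T_deep − T_surf) + β(S_deep − S_surf′) = 0.
S_surf′ = S_deep − (α/β)·ΔT = 34.91 − (2.5 × 10⁻⁴/7.3 × 10⁻⁴)·(-0.4) = 35.0470 psu.
Increase required: 35.0470 − 34.50 = 0.5470 psu.

35.05 psu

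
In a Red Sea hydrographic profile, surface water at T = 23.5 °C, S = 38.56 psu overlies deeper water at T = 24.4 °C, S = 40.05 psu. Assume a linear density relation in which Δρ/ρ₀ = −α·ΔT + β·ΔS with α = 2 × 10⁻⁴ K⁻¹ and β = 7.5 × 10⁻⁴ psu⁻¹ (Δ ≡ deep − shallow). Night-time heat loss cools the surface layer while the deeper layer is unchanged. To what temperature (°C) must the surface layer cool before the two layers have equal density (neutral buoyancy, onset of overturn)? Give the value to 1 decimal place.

18.8 °C

Neutral buoyancy requires Δρ = 0, i.e. −α(T_deep − T_surf′) + β(S_deep − S_surf) = 0.
T_surf′ = T_deep − (β/α)·ΔS = 24.4 − (7.5 × 10⁻⁴/2 × 10⁻⁴)·(+1.49) = 18.812 °C.
Cooling required: 23.5 − (18.812) = 4.688 °C.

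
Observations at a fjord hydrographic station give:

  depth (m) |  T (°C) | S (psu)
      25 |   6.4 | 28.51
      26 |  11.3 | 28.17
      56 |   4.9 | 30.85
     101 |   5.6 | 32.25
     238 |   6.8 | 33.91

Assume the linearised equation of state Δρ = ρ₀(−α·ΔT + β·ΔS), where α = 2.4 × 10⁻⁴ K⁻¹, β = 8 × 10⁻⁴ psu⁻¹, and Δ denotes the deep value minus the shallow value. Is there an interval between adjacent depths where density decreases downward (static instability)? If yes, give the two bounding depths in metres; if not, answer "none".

Evaluate Δρ/ρ₀ = −αΔT + βΔS across each adjacent pair:
  25–26 m: −αΔT+βΔS = −(2.4 × 10⁻⁴)(+4.9)+(8 × 10⁻⁴)(-0.34) = -1.4 × 10⁻³ → UNSTABLE
  26–56 m: −αΔT+βΔS = −(2.4 × 10⁻⁴)(-6.4)+(8 × 10⁻⁴)(+2.68) = 3.7 × 10⁻³ → stable
  56–101 m: −αΔT+βΔS = −(2.4 × 10⁻⁴)(+0.7)+(8 × 10⁻⁴)(+1.40) = 9.5 × 10⁻⁴ → stable
  101–238 m: −αΔT+βΔS = −(2.4 × 10⁻⁴)(+1.2)+(8 × 10⁻⁴)(+1.66) = 1.0 × 10⁻³ → stable
The 25–26 m interval has Δρ < 0: lighter water underlies denser water.

25–26 m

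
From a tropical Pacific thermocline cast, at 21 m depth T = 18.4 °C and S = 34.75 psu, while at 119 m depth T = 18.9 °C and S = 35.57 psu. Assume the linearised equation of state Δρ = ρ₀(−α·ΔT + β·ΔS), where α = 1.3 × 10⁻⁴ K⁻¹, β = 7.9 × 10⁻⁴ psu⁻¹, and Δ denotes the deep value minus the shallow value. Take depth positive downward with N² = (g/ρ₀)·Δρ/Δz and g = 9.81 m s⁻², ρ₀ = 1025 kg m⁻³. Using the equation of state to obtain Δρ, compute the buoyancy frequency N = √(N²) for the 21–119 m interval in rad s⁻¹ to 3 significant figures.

ΔT = +0.5 K, ΔS = +0.82 psu (deep − shallow).
Δρ/ρ₀ = −αΔT + βΔS = -6.50 × 10⁻⁵ + 6.478 × 10⁻⁴ = 5.828 × 10⁻⁴, so Δρ ≈ 0.5974 kg m⁻³.
N² = (g/ρ₀)·Δρ/Δz = g·(Δρ/ρ₀)/Δz = 9.81 × 5.828 × 10⁻⁴ / 98 = 5.8339 × 10⁻⁵ s⁻².
N = √(5.8339 × 10⁻⁵) = 7.6380 × 10⁻³ rad s⁻¹ ≈ 7.64 × 10⁻³ rad s⁻¹.

7.64 × 10⁻³ rad s⁻¹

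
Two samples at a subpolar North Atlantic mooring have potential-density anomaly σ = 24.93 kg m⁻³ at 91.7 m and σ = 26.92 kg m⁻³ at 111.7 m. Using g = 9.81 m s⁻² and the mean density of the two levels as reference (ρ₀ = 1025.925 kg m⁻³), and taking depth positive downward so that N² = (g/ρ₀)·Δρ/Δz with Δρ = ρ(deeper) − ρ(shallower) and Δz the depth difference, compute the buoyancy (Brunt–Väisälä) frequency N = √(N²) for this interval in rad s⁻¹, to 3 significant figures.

Δρ = 1026.92 − 1024.93 = 1.99 kg m⁻³ over Δz = 111.7 − 91.7 = 20 m.
N² = (9.81/1025.925) × (1.99/20) = 9.5143 × 10⁻⁴ s⁻².
N = √(9.5143 × 10⁻⁴) = 0.030845 rad s⁻¹ ≈ 0.0308 rad s⁻¹.
A positive N² confirms static stability across the interval.

0.0308 rad s⁻¹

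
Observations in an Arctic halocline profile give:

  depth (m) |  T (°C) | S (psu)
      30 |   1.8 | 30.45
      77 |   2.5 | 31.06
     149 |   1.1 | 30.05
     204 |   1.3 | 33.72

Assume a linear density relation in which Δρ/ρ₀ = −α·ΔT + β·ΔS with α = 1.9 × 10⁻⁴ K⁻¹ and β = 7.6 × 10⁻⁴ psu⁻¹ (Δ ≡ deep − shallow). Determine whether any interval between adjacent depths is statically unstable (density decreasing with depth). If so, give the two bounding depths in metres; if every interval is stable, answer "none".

Evaluate Δρ/ρ₀ = −αΔT + βΔS across each adjacent pair:
  30–77 m: −αΔT+βΔS = −(1.9 × 10⁻⁴)(+0.7)+(7.6 × 10⁻⁴)(+0.61) = 3.3 × 10⁻⁴ → stable
  77–149 m: −αΔT+βΔS = −(1.9 × 10⁻⁴)(-1.4)+(7.6 × 10⁻⁴)(-1.01) = -5.0 × 10⁻⁴ → UNSTABLE
  149–204 m: −αΔT+βΔS = −(1.9 × 10⁻⁴)(+0.2)+(7.6 × 10⁻⁴)(+3.67) = 2.8 × 10⁻³ → stable
The 77–149 m interval has Δρ < 0: lighter water underlies denser water.

77–149 m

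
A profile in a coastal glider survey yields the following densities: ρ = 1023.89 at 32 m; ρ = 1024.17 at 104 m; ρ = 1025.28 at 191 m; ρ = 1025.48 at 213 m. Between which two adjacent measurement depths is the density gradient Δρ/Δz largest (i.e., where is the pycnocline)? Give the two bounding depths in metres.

104–191 m

Compute the density gradient over each adjacent pair:
  32–104 m: Δρ/Δz = 0.28/72 = 3.9 × 10⁻³ kg m⁻⁴
  104–191 m: Δρ/Δz = 1.11/87 = 0.013 kg m⁻⁴
  191–213 m: Δρ/Δz = 0.20/22 = 9.1 × 10⁻³ kg m⁻⁴
The largest gradient is in the 104–191 m interval — the pycnocline.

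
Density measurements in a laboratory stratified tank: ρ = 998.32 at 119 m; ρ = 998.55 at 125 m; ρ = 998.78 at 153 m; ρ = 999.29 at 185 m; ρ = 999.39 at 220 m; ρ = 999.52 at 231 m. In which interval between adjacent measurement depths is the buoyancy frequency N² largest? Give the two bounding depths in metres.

Compute the density gradient over each adjacent pair:
  119–125 m: Δρ/Δz = 0.23/6 = 0.038 kg m⁻⁴
  125–153 m: Δρ/Δz = 0.23/28 = 8.2 × 10⁻³ kg m⁻⁴
  153–185 m: Δρ/Δz = 0.51/32 = 0.016 kg m⁻⁴
  185–220 m: Δρ/Δz = 0.10/35 = 2.9 × 10⁻³ kg m⁻⁴
  220–231 m: Δρ/Δz = 0.13/11 = 0.012 kg m⁻⁴
The largest gradient is in the 119–125 m interval — the pycnocline.

119–125 m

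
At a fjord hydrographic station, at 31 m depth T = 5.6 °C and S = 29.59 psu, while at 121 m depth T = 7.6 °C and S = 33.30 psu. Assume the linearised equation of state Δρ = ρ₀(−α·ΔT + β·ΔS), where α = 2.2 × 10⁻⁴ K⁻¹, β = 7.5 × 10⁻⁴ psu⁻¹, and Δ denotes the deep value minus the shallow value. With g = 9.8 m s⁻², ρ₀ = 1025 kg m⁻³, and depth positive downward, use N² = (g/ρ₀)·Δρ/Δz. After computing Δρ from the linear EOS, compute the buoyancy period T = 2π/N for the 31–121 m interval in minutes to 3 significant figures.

6.56 min

ΔT = +2.0 K, ΔS = +3.71 psu (deep − shallow).
Δρ/ρ₀ = −αΔT + βΔS = -4.40 × 10⁻⁴ + 2.7825 × 10⁻³ = 2.3425 × 10⁻³, so Δρ ≈ 2.401 kg m⁻³.
N² = (g/ρ₀)·Δρ/Δz = g·(Δρ/ρ₀)/Δz = 9.8 × 2.3425 × 10⁻³ / 90 = 2.5507 × 10⁻⁴ s⁻².
N = √(2.5507 × 10⁻⁴) = 0.015971 rad s⁻¹ → T = 2π/N = 393.41 s = 6.5568 min ≈ 6.56 min.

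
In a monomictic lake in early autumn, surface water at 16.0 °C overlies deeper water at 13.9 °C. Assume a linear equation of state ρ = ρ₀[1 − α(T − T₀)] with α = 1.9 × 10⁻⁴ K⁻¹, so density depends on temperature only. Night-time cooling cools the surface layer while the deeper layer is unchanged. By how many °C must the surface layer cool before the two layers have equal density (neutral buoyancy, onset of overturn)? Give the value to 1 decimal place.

2.1 °C

With temperature the only control, equal density requires T_surf′ = T_deep.
T_surf′ = 13.9 °C.
Cooling required: 16.0 − 13.9 = 2.1 °C.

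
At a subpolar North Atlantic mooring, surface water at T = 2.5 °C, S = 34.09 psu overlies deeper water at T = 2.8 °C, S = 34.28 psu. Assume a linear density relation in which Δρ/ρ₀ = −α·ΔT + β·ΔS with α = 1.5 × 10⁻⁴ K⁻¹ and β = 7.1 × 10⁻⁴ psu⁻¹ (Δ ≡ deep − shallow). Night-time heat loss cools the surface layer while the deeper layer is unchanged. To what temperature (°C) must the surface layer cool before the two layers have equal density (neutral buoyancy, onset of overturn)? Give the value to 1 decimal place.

Neutral buoyancy requires Δρ = 0, i.e. −α(T_deep − T_surf′) + β(S_deep − S_surf) = 0.
T_surf′ = T_deep − (β/α)·ΔS = 2.8 − (7.1 × 10⁻⁴/1.5 × 10⁻⁴)·(+0.19) = 1.901 °C.
Cooling required: 2.5 − (1.901) = 0.599 °C.

1.9 °C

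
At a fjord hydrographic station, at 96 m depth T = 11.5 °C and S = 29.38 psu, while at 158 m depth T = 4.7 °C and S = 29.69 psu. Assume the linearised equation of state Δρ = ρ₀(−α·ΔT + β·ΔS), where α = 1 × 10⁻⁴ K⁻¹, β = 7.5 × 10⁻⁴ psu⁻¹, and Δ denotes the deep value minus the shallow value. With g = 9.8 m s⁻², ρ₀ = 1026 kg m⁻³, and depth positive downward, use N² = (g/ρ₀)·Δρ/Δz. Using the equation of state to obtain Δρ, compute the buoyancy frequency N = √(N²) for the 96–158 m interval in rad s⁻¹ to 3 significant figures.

ΔT = -6.8 K, ΔS = +0.31 psu (deep − shallow).
Δρ/ρ₀ = −αΔT + βΔS = 6.80 × 10⁻⁴ + 2.325 × 10⁻⁴ = 9.125 × 10⁻⁴, so Δρ ≈ 0.9362 kg m⁻³.
N² = (g/ρ₀)·Δρ/Δz = g·(Δρ/ρ₀)/Δz = 9.8 × 9.125 × 10⁻⁴ / 62 = 1.4423 × 10⁻⁴ s⁻².
N = √(1.4423 × 10⁻⁴) = 0.012010 rad s⁻¹ ≈ 0.0120 rad s⁻¹.

0.0120 rad s⁻¹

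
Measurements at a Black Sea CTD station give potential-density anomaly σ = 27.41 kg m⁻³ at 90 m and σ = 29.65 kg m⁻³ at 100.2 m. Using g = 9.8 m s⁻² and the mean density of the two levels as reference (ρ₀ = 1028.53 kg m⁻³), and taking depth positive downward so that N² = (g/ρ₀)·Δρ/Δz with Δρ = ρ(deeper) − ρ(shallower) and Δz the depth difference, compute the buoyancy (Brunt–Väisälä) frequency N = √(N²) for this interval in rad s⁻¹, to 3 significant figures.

0.0457 rad s⁻¹

Δρ = 1029.65 − 1027.41 = 2.24 kg m⁻³ over Δz = 100.2 − 90 = 10.2 m.
N² = (9.8/1028.53) × (2.24/10.2) = 2.0925 × 10⁻³ s⁻².
N = √(2.0925 × 10⁻³) = 0.045744 rad s⁻¹ ≈ 0.0457 rad s⁻¹.
Since Δρ > 0 the layer is stably stratified.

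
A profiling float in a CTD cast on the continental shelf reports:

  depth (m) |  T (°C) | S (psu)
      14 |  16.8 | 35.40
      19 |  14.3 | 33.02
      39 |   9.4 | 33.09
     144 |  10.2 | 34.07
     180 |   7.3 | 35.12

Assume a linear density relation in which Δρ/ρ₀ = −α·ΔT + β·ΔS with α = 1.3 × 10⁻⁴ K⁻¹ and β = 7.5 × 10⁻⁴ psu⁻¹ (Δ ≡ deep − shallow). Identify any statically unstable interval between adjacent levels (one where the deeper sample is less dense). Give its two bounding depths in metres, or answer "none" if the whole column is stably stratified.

14–19 m

Evaluate Δρ/ρ₀ = −αΔT + βΔS across each adjacent pair:
  14–19 m: −αΔT+βΔS = −(1.3 × 10⁻⁴)(-2.5)+(7.5 × 10⁻⁴)(-2.38) = -1.5 × 10⁻³ → UNSTABLE
  19–39 m: −αΔT+βΔS = −(1.3 × 10⁻⁴)(-4.9)+(7.5 × 10⁻⁴)(+0.07) = 6.9 × 10⁻⁴ → stable
  39–144 m: −αΔT+βΔS = −(1.3 × 10⁻⁴)(+0.8)+(7.5 × 10⁻⁴)(+0.98) = 6.3 × 10⁻⁴ → stable
  144–180 m: −αΔT+βΔS = −(1.3 × 10⁻⁴)(-2.9)+(7.5 × 10⁻⁴)(+1.05) = 1.2 × 10⁻³ → stable
The 14–19 m interval has Δρ < 0: lighter water underlies denser water.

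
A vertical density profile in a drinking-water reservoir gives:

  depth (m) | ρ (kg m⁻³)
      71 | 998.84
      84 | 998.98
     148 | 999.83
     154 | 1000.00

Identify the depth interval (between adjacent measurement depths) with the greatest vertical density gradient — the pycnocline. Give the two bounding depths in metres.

Compute the density gradient over each adjacent pair:
  71–84 m: Δρ/Δz = 0.14/13 = 0.011 kg m⁻⁴
  84–148 m: Δρ/Δz = 0.85/64 = 0.013 kg m⁻⁴
  148–154 m: Δρ/Δz = 0.17/6 = 0.028 kg m⁻⁴
The largest gradient is in the 148–154 m interval — the pycnocline.

148–154 m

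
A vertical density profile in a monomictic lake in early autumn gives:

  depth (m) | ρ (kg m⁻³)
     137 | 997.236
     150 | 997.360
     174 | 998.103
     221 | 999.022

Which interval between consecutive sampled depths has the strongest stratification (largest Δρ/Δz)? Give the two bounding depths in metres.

150–174 m

Compute the density gradient over each adjacent pair:
  137–150 m: Δρ/Δz = 0.124/13 = 9.5 × 10⁻³ kg m⁻⁴
  150–174 m: Δρ/Δz = 0.743/24 = 0.031 kg m⁻⁴
  174–221 m: Δρ/Δz = 0.919/47 = 0.020 kg m⁻⁴
The largest gradient is in the 150–174 m interval — the pycnocline.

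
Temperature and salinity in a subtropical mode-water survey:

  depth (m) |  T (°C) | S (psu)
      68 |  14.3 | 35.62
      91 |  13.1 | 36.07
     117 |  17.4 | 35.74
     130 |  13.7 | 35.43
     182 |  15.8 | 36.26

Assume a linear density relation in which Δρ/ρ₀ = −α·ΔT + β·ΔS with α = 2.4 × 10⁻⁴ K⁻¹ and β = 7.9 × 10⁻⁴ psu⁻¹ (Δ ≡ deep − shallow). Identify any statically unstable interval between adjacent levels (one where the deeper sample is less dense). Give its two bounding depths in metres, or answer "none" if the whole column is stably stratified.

91–117 m

Evaluate Δρ/ρ₀ = −αΔT + βΔS across each adjacent pair:
  68–91 m: −αΔT+βΔS = −(2.4 × 10⁻⁴)(-1.2)+(7.9 × 10⁻⁴)(+0.45) = 6.4 × 10⁻⁴ → stable
  91–117 m: −αΔT+βΔS = −(2.4 × 10⁻⁴)(+4.3)+(7.9 × 10⁻⁴)(-0.33) = -1.3 × 10⁻³ → UNSTABLE
  117–130 m: −αΔT+βΔS = −(2.4 × 10⁻⁴)(-3.7)+(7.9 × 10⁻⁴)(-0.31) = 6.4 × 10⁻⁴ → stable
  130–182 m: −αΔT+βΔS = −(2.4 × 10⁻⁴)(+2.1)+(7.9 × 10⁻⁴)(+0.83) = 1.5 × 10⁻⁴ → stable
The 91–117 m interval has Δρ < 0: lighter water underlies denser water.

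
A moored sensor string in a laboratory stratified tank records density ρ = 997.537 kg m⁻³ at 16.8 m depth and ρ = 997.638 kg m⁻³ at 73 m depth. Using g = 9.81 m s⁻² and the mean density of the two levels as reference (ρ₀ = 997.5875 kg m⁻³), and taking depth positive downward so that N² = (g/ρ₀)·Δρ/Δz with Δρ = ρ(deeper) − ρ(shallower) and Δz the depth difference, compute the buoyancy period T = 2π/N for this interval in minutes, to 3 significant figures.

Δρ = 997.638 − 997.537 = 0.101 kg m⁻³ over Δz = 73 − 16.8 = 56.2 m.
N² = (9.81/997.5875) × (0.101/56.2) = 1.7673 × 10⁻⁵ s⁻².
N = √(1.7673 × 10⁻⁵) = 4.2039 × 10⁻³ rad s⁻¹, so T = 2π/N = 1.4946 × 10³ s = 24.910 min ≈ 24.9 min.
N² > 0, so the interval is statically stable.

24.9 min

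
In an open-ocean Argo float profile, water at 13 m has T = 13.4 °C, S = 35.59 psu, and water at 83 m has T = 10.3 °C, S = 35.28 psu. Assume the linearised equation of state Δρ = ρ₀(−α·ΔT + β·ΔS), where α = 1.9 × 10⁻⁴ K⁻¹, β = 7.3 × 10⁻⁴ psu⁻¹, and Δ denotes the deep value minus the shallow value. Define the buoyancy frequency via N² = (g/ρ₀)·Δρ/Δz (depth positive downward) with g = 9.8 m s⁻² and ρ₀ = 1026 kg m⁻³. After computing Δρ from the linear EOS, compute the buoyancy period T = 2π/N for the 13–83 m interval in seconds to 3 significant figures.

882 s

ΔT = -3.1 K, ΔS = -0.31 psu (deep − shallow).
Δρ/ρ₀ = −αΔT + βΔS = 5.89 × 10⁻⁴ − 2.263 × 10⁻⁴ = 3.627 × 10⁻⁴, so Δρ ≈ 0.3721 kg m⁻³.
N² = (g/ρ₀)·Δρ/Δz = g·(Δρ/ρ₀)/Δz = 9.8 × 3.627 × 10⁻⁴ / 70 = 5.0778 × 10⁻⁵ s⁻².
N = √(5.0778 × 10⁻⁵) = 7.1259 × 10⁻³ rad s⁻¹ → T = 2π/N = 881.74 s ≈ 882 s.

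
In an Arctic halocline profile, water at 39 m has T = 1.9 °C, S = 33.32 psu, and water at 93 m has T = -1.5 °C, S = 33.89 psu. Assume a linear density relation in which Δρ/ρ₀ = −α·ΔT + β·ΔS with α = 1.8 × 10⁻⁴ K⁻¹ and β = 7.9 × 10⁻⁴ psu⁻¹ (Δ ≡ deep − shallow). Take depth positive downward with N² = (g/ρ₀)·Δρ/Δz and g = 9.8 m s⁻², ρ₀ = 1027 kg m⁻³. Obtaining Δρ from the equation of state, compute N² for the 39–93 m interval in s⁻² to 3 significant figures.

1.93 × 10⁻⁴ s⁻²

ΔT = -3.4 K, ΔS = +0.57 psu (deep − shallow).
Δρ/ρ₀ = −αΔT + βΔS = 6.12 × 10⁻⁴ + 4.503 × 10⁻⁴ = 1.0623 × 10⁻³, so Δρ ≈ 1.091 kg m⁻³.
N² = (g/ρ₀)·Δρ/Δz = g·(Δρ/ρ₀)/Δz = 9.8 × 1.0623 × 10⁻³ / 54 = 1.9279 × 10⁻⁴ s⁻² ≈ 1.93 × 10⁻⁴ s⁻².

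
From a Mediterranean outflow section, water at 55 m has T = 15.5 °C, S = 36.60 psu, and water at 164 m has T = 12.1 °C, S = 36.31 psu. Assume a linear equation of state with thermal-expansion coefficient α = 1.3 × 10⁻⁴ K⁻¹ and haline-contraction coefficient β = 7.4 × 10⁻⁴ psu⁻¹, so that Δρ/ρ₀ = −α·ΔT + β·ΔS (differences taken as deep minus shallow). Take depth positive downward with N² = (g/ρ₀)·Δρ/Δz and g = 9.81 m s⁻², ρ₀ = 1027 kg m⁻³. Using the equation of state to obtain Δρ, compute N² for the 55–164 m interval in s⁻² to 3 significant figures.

2.05 × 10⁻⁵ s⁻²

ΔT = -3.4 K, ΔS = -0.29 psu (deep − shallow).
Δρ/ρ₀ = −αΔT + βΔS = 4.42 × 10⁻⁴ − 2.146 × 10⁻⁴ = 2.274 × 10⁻⁴, so Δρ ≈ 0.2335 kg m⁻³.
N² = (g/ρ₀)·Δρ/Δz = g·(Δρ/ρ₀)/Δz = 9.81 × 2.274 × 10⁻⁴ / 109 = 2.0466 × 10⁻⁵ s⁻² ≈ 2.05 × 10⁻⁵ s⁻².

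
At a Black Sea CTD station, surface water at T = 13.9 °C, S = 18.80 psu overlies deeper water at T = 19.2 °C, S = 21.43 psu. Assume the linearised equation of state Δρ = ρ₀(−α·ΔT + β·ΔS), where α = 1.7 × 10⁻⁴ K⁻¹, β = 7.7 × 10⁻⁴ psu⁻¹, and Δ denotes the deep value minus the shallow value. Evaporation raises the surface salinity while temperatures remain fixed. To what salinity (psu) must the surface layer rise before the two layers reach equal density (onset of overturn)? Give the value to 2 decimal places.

Neutral buoyancy requires −α(T_deep − T_surf) + β(S_deep − S_surf′) = 0.
S_surf′ = S_deep − (α/β)·ΔT = 21.43 − (1.7 × 10⁻⁴/7.7 × 10⁻⁴)·(+5.3) = 20.2599 psu.
Increase required: 20.2599 − 18.80 = 1.4599 psu.

20.26 psu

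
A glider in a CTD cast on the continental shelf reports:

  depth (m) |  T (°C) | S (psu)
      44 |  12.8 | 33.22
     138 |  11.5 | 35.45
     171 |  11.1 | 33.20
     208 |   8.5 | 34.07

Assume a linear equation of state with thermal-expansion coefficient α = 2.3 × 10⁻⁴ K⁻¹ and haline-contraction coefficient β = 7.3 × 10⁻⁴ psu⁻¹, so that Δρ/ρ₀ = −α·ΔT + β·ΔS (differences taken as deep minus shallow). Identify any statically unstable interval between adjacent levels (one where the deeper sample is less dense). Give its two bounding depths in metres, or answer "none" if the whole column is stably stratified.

138–171 m

Evaluate Δρ/ρ₀ = −αΔT + βΔS across each adjacent pair:
  44–138 m: −αΔT+βΔS = −(2.3 × 10⁻⁴)(-1.3)+(7.3 × 10⁻⁴)(+2.23) = 1.9 × 10⁻³ → stable
  138–171 m: −αΔT+βΔS = −(2.3 × 10⁻⁴)(-0.4)+(7.3 × 10⁻⁴)(-2.25) = -1.6 × 10⁻³ → UNSTABLE
  171–208 m: −αΔT+βΔS = −(2.3 × 10⁻⁴)(-2.6)+(7.3 × 10⁻⁴)(+0.87) = 1.2 × 10⁻³ → stable
The 138–171 m interval has Δρ < 0: lighter water underlies denser water.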